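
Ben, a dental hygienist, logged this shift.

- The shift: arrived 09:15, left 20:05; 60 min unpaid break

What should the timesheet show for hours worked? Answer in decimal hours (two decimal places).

9.83 hours

The shift: 09:15–20:05 = 10 h 50 min; less 60 min break → 9 h 50 min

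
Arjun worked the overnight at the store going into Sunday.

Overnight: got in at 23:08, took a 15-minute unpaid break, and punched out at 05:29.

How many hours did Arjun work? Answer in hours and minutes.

Overnight: 23:08 → midnight = 0 h 52 min; midnight → 05:29 = 5 h 29 min; span 6 h 21 min; less 15 min break → 6 h 6 min

6 h 6 min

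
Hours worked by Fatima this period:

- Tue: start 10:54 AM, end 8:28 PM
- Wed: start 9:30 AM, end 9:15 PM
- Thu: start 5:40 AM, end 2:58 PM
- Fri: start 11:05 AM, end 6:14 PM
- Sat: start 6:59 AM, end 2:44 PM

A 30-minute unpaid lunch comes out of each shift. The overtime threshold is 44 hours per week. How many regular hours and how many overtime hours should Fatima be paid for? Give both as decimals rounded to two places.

Regular 43.02 hours, overtime 0.00 hours

Tue: 10:54 AM–8:28 PM = 9 h 34 min; less 30 min break → 9 h 4 min
Wed: 9:30 AM–9:15 PM = 11 h 45 min; less 30 min break → 11 h 15 min
Thu: 5:40 AM–2:58 PM = 9 h 18 min; less 30 min break → 8 h 48 min
Fri: 11:05 AM–6:14 PM = 7 h 9 min; less 30 min break → 6 h 39 min
Sat: 6:59 AM–2:44 PM = 7 h 45 min; less 30 min break → 7 h 15 min
Total worked: 43 h 1 min = 43.02 h.
Threshold 44 h → overtime 0 h 0 min, regular 43 h 1 min.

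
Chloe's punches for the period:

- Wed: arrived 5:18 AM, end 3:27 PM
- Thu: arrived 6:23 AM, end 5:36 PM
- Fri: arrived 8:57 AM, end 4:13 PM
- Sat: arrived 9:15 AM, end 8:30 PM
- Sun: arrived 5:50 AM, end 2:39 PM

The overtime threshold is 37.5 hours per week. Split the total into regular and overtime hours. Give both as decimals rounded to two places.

Regular 37.50 hours, overtime 11.20 hours

Wed: 5:18 AM–3:27 PM = 10 h 9 min
Thu: 6:23 AM–5:36 PM = 11 h 13 min
Fri: 8:57 AM–4:13 PM = 7 h 16 min
Sat: 9:15 AM–8:30 PM = 11 h 15 min
Sun: 5:50 AM–2:39 PM = 8 h 49 min
Total worked: 48 h 42 min = 48.70 h.
Threshold 37.5 h → overtime 11 h 12 min, regular 37 h 30 min.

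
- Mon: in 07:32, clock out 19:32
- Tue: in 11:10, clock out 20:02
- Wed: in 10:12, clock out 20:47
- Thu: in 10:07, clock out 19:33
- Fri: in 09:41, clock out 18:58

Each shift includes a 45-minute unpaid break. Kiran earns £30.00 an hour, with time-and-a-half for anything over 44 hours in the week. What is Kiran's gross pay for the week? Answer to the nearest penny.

£1428.75

Mon: 07:32–19:32 = 12 h 0 min; less 45 min break → 11 h 15 min
Tue: 11:10–20:02 = 8 h 52 min; less 45 min break → 8 h 7 min
Wed: 10:12–20:47 = 10 h 35 min; less 45 min break → 9 h 50 min
Thu: 10:07–19:33 = 9 h 26 min; less 45 min break → 8 h 41 min
Fri: 09:41–18:58 = 9 h 17 min; less 45 min break → 8 h 32 min
Total worked: 46 h 25 min = 2785 min.
Regular 44 h 0 min = 2640 min at £30.00/h; overtime 2 h 25 min = 145 min at £45.00/h.
Pay = (2640 × £30.00 + 145 × £45.00) ÷ 60 = £1428.75.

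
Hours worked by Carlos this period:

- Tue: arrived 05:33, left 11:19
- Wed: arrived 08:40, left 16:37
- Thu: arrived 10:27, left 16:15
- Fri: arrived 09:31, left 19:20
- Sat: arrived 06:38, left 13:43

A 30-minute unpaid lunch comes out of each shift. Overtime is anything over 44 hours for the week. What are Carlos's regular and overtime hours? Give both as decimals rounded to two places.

Tue: 05:33–11:19 = 5 h 46 min; less 30 min break → 5 h 16 min
Wed: 08:40–16:37 = 7 h 57 min; less 30 min break → 7 h 27 min
Thu: 10:27–16:15 = 5 h 48 min; less 30 min break → 5 h 18 min
Fri: 09:31–19:20 = 9 h 49 min; less 30 min break → 9 h 19 min
Sat: 06:38–13:43 = 7 h 5 min; less 30 min break → 6 h 35 min
Total worked: 33 h 55 min = 33.92 h.
Threshold 44 h → overtime 0 h 0 min, regular 33 h 55 min.

Regular 33.92 hours, overtime 0.00 hours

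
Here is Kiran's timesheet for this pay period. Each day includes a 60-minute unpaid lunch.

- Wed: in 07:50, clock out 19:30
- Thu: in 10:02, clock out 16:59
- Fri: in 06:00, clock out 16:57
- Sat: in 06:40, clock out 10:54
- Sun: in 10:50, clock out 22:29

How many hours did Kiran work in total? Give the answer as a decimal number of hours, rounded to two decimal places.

40.45 hours

Wed: 07:50–19:30 = 11 h 40 min; less 60 min break → 10 h 40 min
Thu: 10:02–16:59 = 6 h 57 min; less 60 min break → 5 h 57 min
Fri: 06:00–16:57 = 10 h 57 min; less 60 min break → 9 h 57 min
Sat: 06:40–10:54 = 4 h 14 min; less 60 min break → 3 h 14 min
Sun: 10:50–22:29 = 11 h 39 min; less 60 min break → 10 h 39 min
Total: 10 h 40 min + 5 h 57 min + 9 h 57 min + 3 h 14 min + 10 h 39 min = 40 h 27 min.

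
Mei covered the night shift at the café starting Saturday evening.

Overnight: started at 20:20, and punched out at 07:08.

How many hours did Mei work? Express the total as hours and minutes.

10 h 48 min

Overnight: 20:20 → midnight = 3 h 40 min; midnight → 07:08 = 7 h 8 min; span 10 h 48 min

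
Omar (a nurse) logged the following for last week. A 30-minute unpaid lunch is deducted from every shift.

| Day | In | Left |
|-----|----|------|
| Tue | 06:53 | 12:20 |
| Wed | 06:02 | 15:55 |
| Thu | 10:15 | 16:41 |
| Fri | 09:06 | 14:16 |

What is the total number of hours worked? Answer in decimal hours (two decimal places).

Tue: 06:53–12:20 = 5 h 27 min; less 30 min break → 4 h 57 min
Wed: 06:02–15:55 = 9 h 53 min; less 30 min break → 9 h 23 min
Thu: 10:15–16:41 = 6 h 26 min; less 30 min break → 5 h 56 min
Fri: 09:06–14:16 = 5 h 10 min; less 30 min break → 4 h 40 min
Total: 4 h 57 min + 9 h 23 min + 5 h 56 min + 4 h 40 min = 24 h 56 min.

24.93 hours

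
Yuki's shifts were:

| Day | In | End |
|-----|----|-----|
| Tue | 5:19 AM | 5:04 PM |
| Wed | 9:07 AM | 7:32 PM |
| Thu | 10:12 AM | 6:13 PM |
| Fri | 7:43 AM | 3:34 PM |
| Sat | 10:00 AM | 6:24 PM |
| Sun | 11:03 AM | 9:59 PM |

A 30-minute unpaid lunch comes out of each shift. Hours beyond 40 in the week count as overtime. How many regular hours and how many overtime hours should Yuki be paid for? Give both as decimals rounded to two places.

Tue: 5:19 AM–5:04 PM = 11 h 45 min; less 30 min break → 11 h 15 min
Wed: 9:07 AM–7:32 PM = 10 h 25 min; less 30 min break → 9 h 55 min
Thu: 10:12 AM–6:13 PM = 8 h 1 min; less 30 min break → 7 h 31 min
Fri: 7:43 AM–3:34 PM = 7 h 51 min; less 30 min break → 7 h 21 min
Sat: 10:00 AM–6:24 PM = 8 h 24 min; less 30 min break → 7 h 54 min
Sun: 11:03 AM–9:59 PM = 10 h 56 min; less 30 min break → 10 h 26 min
Total worked: 54 h 22 min = 54.37 h.
Threshold 40 h → overtime 14 h 22 min, regular 40 h 0 min.

Regular 40.00 hours, overtime 14.37 hours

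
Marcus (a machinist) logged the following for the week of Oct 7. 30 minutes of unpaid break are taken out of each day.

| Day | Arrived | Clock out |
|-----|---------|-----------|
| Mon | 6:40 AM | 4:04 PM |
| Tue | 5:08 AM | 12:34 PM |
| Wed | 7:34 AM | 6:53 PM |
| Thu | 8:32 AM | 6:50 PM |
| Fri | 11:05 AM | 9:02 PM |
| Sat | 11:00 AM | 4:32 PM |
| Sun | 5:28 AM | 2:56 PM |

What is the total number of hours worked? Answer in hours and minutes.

Mon: 6:40 AM–4:04 PM = 9 h 24 min; less 30 min break → 8 h 54 min
Tue: 5:08 AM–12:34 PM = 7 h 26 min; less 30 min break → 6 h 56 min
Wed: 7:34 AM–6:53 PM = 11 h 19 min; less 30 min break → 10 h 49 min
Thu: 8:32 AM–6:50 PM = 10 h 18 min; less 30 min break → 9 h 48 min
Fri: 11:05 AM–9:02 PM = 9 h 57 min; less 30 min break → 9 h 27 min
Sat: 11:00 AM–4:32 PM = 5 h 32 min; less 30 min break → 5 h 2 min
Sun: 5:28 AM–2:56 PM = 9 h 28 min; less 30 min break → 8 h 58 min
Total: 8 h 54 min + 6 h 56 min + 10 h 49 min + 9 h 48 min + 9 h 27 min + 5 h 2 min + 8 h 58 min = 59 h 54 min.

59 h 54 min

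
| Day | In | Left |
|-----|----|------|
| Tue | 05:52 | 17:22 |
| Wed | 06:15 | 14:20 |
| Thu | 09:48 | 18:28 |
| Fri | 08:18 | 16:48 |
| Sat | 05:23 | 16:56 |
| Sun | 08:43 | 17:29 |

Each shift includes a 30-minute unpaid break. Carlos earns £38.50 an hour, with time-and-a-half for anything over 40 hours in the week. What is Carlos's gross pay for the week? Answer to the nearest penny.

£2352.35

Tue: 05:52–17:22 = 11 h 30 min; less 30 min break → 11 h 0 min
Wed: 06:15–14:20 = 8 h 5 min; less 30 min break → 7 h 35 min
Thu: 09:48–18:28 = 8 h 40 min; less 30 min break → 8 h 10 min
Fri: 08:18–16:48 = 8 h 30 min; less 30 min break → 8 h 0 min
Sat: 05:23–16:56 = 11 h 33 min; less 30 min break → 11 h 3 min
Sun: 08:43–17:29 = 8 h 46 min; less 30 min break → 8 h 16 min
Total worked: 54 h 4 min = 3244 min.
Regular 40 h 0 min = 2400 min at £38.50/h; overtime 14 h 4 min = 844 min at £57.75/h.
Pay = (2400 × £38.50 + 844 × £57.75) ÷ 60 = £2352.35.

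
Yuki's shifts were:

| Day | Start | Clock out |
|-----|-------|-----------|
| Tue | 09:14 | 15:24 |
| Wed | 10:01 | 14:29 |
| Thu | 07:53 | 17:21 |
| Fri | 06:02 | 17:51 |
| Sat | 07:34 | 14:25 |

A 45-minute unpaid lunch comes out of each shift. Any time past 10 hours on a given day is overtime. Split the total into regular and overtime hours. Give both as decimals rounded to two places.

Tue: 09:14–15:24 = 6 h 10 min; less 45 min break → 5 h 25 min
Wed: 10:01–14:29 = 4 h 28 min; less 45 min break → 3 h 43 min
Thu: 07:53–17:21 = 9 h 28 min; less 45 min break → 8 h 43 min
Fri: 06:02–17:51 = 11 h 49 min; less 45 min break → 11 h 4 min
Sat: 07:34–14:25 = 6 h 51 min; less 45 min break → 6 h 6 min
Tue reg 5 h 25 min / OT 0 h 0 min; Wed reg 3 h 43 min / OT 0 h 0 min; Thu reg 8 h 43 min / OT 0 h 0 min; Fri reg 10 h 0 min / OT 1 h 4 min; Sat reg 6 h 6 min / OT 0 h 0 min.
Totals: regular 33 h 57 min, overtime 1 h 4 min.

Regular 33.95 hours, overtime 1.07 hours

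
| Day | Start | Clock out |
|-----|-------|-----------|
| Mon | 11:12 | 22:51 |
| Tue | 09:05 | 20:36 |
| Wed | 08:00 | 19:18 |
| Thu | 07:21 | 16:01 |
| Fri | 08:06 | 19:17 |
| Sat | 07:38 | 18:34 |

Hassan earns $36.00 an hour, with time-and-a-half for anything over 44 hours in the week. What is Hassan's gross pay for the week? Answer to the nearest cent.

Mon: 11:12–22:51 = 11 h 39 min
Tue: 09:05–20:36 = 11 h 31 min
Wed: 08:00–19:18 = 11 h 18 min
Thu: 07:21–16:01 = 8 h 40 min
Fri: 08:06–19:17 = 11 h 11 min
Sat: 07:38–18:34 = 10 h 56 min
Total worked: 65 h 15 min = 3915 min.
Regular 44 h 0 min = 2640 min at $36.00/h; overtime 21 h 15 min = 1275 min at $54.00/h.
Pay = (2640 × $36.00 + 1275 × $54.00) ÷ 60 = $2731.50.

$2731.50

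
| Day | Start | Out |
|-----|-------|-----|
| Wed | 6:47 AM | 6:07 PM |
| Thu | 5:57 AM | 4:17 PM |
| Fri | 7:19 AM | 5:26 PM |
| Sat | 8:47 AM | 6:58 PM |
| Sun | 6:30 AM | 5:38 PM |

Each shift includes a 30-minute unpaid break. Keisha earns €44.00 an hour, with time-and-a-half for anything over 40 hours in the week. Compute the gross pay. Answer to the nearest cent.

€2459.60

Wed: 6:47 AM–6:07 PM = 11 h 20 min; less 30 min break → 10 h 50 min
Thu: 5:57 AM–4:17 PM = 10 h 20 min; less 30 min break → 9 h 50 min
Fri: 7:19 AM–5:26 PM = 10 h 7 min; less 30 min break → 9 h 37 min
Sat: 8:47 AM–6:58 PM = 10 h 11 min; less 30 min break → 9 h 41 min
Sun: 6:30 AM–5:38 PM = 11 h 8 min; less 30 min break → 10 h 38 min
Total worked: 50 h 36 min = 3036 min.
Regular 40 h 0 min = 2400 min at €44.00/h; overtime 10 h 36 min = 636 min at €66.00/h.
Pay = (2400 × €44.00 + 636 × €66.00) ÷ 60 = €2459.60.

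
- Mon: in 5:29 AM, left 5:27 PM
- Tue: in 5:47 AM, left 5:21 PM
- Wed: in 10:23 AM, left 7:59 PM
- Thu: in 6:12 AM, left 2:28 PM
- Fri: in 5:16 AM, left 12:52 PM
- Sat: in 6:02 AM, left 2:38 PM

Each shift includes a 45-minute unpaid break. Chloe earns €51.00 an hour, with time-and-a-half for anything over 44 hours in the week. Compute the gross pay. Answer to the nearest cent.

€2940.15

Mon: 5:29 AM–5:27 PM = 11 h 58 min; less 45 min break → 11 h 13 min
Tue: 5:47 AM–5:21 PM = 11 h 34 min; less 45 min break → 10 h 49 min
Wed: 10:23 AM–7:59 PM = 9 h 36 min; less 45 min break → 8 h 51 min
Thu: 6:12 AM–2:28 PM = 8 h 16 min; less 45 min break → 7 h 31 min
Fri: 5:16 AM–12:52 PM = 7 h 36 min; less 45 min break → 6 h 51 min
Sat: 6:02 AM–2:38 PM = 8 h 36 min; less 45 min break → 7 h 51 min
Total worked: 53 h 6 min = 3186 min.
Regular 44 h 0 min = 2640 min at €51.00/h; overtime 9 h 6 min = 546 min at €76.50/h.
Pay = (2640 × €51.00 + 546 × €76.50) ÷ 60 = €2940.15.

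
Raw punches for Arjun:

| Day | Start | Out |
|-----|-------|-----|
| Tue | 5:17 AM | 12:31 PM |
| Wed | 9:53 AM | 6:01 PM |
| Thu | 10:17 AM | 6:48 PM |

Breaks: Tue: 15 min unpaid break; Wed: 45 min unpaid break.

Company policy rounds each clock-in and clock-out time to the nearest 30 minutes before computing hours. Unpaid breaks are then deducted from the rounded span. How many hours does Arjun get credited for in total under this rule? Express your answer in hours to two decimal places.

Tue: in 5:17 AM→5:30 AM, out 12:31 PM→12:30 PM; 7 h 0 min − 15 min = 6 h 45 min
Wed: in 9:53 AM→10:00 AM, out 6:01 PM→6:00 PM; 8 h 0 min − 45 min = 7 h 15 min
Thu: in 10:17 AM→10:30 AM, out 6:48 PM→7:00 PM; 8 h 30 min
Total credited: 22 h 30 min.

22.50 hours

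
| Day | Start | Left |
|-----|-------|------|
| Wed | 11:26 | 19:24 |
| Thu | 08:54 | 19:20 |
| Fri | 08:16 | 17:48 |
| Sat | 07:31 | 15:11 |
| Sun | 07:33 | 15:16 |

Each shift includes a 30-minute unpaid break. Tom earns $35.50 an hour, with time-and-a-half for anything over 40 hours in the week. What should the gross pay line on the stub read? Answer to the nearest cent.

$1463.49

Wed: 11:26–19:24 = 7 h 58 min; less 30 min break → 7 h 28 min
Thu: 08:54–19:20 = 10 h 26 min; less 30 min break → 9 h 56 min
Fri: 08:16–17:48 = 9 h 32 min; less 30 min break → 9 h 2 min
Sat: 07:31–15:11 = 7 h 40 min; less 30 min break → 7 h 10 min
Sun: 07:33–15:16 = 7 h 43 min; less 30 min break → 7 h 13 min
Total worked: 40 h 49 min = 2449 min.
Regular 40 h 0 min = 2400 min at $35.50/h; overtime 0 h 49 min = 49 min at $53.25/h.
Pay = (2400 × $35.50 + 49 × $53.25) ÷ 60 = $1463.49.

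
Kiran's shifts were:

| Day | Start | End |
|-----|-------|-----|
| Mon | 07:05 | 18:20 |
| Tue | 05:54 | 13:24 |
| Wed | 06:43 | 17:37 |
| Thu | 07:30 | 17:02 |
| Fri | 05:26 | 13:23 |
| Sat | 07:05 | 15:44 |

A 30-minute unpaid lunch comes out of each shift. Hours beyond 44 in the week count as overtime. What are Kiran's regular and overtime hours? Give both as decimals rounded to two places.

Regular 44.00 hours, overtime 8.78 hours

Mon: 07:05–18:20 = 11 h 15 min; less 30 min break → 10 h 45 min
Tue: 05:54–13:24 = 7 h 30 min; less 30 min break → 7 h 0 min
Wed: 06:43–17:37 = 10 h 54 min; less 30 min break → 10 h 24 min
Thu: 07:30–17:02 = 9 h 32 min; less 30 min break → 9 h 2 min
Fri: 05:26–13:23 = 7 h 57 min; less 30 min break → 7 h 27 min
Sat: 07:05–15:44 = 8 h 39 min; less 30 min break → 8 h 9 min
Total worked: 52 h 47 min = 52.78 h.
Threshold 44 h → overtime 8 h 47 min, regular 44 h 0 min.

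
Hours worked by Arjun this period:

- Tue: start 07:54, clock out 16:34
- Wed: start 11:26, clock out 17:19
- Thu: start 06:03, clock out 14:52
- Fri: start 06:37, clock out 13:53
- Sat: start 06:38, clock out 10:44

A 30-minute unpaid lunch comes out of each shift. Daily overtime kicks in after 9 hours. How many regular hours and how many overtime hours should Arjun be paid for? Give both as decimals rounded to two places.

Regular 32.23 hours, overtime 0.00 hours

Tue: 07:54–16:34 = 8 h 40 min; less 30 min break → 8 h 10 min
Wed: 11:26–17:19 = 5 h 53 min; less 30 min break → 5 h 23 min
Thu: 06:03–14:52 = 8 h 49 min; less 30 min break → 8 h 19 min
Fri: 06:37–13:53 = 7 h 16 min; less 30 min break → 6 h 46 min
Sat: 06:38–10:44 = 4 h 6 min; less 30 min break → 3 h 36 min
Tue reg 8 h 10 min / OT 0 h 0 min; Wed reg 5 h 23 min / OT 0 h 0 min; Thu reg 8 h 19 min / OT 0 h 0 min; Fri reg 6 h 46 min / OT 0 h 0 min; Sat reg 3 h 36 min / OT 0 h 0 min.
Totals: regular 32 h 14 min, overtime 0 h 0 min.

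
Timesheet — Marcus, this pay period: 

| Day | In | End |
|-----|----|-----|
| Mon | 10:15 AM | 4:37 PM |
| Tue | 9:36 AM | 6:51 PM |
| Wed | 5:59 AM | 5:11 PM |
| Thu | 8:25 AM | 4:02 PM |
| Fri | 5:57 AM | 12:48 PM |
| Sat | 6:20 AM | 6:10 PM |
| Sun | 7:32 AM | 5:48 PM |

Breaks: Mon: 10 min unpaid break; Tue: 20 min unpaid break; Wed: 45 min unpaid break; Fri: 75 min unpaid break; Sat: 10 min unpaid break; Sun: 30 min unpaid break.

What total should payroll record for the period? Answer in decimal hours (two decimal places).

60.22 hours

Mon: 10:15 AM–4:37 PM = 6 h 22 min; less 10 min break → 6 h 12 min
Tue: 9:36 AM–6:51 PM = 9 h 15 min; less 20 min break → 8 h 55 min
Wed: 5:59 AM–5:11 PM = 11 h 12 min; less 45 min break → 10 h 27 min
Thu: 8:25 AM–4:02 PM = 7 h 37 min
Fri: 5:57 AM–12:48 PM = 6 h 51 min; less 75 min break → 5 h 36 min
Sat: 6:20 AM–6:10 PM = 11 h 50 min; less 10 min break → 11 h 40 min
Sun: 7:32 AM–5:48 PM = 10 h 16 min; less 30 min break → 9 h 46 min
Total: 6 h 12 min + 8 h 55 min + 10 h 27 min + 7 h 37 min + 5 h 36 min + 11 h 40 min + 9 h 46 min = 60 h 13 min.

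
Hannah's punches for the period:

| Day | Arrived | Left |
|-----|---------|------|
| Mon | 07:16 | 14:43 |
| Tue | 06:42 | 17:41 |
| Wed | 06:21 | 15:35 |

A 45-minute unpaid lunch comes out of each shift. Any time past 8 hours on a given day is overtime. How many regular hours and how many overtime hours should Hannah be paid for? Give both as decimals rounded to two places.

Mon: 07:16–14:43 = 7 h 27 min; less 45 min break → 6 h 42 min
Tue: 06:42–17:41 = 10 h 59 min; less 45 min break → 10 h 14 min
Wed: 06:21–15:35 = 9 h 14 min; less 45 min break → 8 h 29 min
Mon reg 6 h 42 min / OT 0 h 0 min; Tue reg 8 h 0 min / OT 2 h 14 min; Wed reg 8 h 0 min / OT 0 h 29 min.
Totals: regular 22 h 42 min, overtime 2 h 43 min.

Regular 22.70 hours, overtime 2.72 hours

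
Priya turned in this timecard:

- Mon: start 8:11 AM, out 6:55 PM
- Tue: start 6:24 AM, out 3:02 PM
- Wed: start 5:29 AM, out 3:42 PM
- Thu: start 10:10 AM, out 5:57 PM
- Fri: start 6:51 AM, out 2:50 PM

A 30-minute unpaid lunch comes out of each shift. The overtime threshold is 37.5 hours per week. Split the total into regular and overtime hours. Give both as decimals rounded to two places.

Regular 37.50 hours, overtime 5.35 hours

Mon: 8:11 AM–6:55 PM = 10 h 44 min; less 30 min break → 10 h 14 min
Tue: 6:24 AM–3:02 PM = 8 h 38 min; less 30 min break → 8 h 8 min
Wed: 5:29 AM–3:42 PM = 10 h 13 min; less 30 min break → 9 h 43 min
Thu: 10:10 AM–5:57 PM = 7 h 47 min; less 30 min break → 7 h 17 min
Fri: 6:51 AM–2:50 PM = 7 h 59 min; less 30 min break → 7 h 29 min
Total worked: 42 h 51 min = 42.85 h.
Threshold 37.5 h → overtime 5 h 21 min, regular 37 h 30 min.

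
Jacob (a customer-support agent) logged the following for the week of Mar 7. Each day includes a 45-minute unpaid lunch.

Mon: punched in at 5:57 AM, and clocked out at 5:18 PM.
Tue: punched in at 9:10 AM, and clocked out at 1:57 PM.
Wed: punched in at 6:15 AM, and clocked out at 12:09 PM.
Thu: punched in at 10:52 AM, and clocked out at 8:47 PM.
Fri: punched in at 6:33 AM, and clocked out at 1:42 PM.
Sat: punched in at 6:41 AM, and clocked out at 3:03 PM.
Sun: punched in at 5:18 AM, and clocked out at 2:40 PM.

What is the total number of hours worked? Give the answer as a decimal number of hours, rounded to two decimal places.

Mon: 5:57 AM–5:18 PM = 11 h 21 min; less 45 min break → 10 h 36 min
Tue: 9:10 AM–1:57 PM = 4 h 47 min; less 45 min break → 4 h 2 min
Wed: 6:15 AM–12:09 PM = 5 h 54 min; less 45 min break → 5 h 9 min
Thu: 10:52 AM–8:47 PM = 9 h 55 min; less 45 min break → 9 h 10 min
Fri: 6:33 AM–1:42 PM = 7 h 9 min; less 45 min break → 6 h 24 min
Sat: 6:41 AM–3:03 PM = 8 h 22 min; less 45 min break → 7 h 37 min
Sun: 5:18 AM–2:40 PM = 9 h 22 min; less 45 min break → 8 h 37 min
Total: 10 h 36 min + 4 h 2 min + 5 h 9 min + 9 h 10 min + 6 h 24 min + 7 h 37 min + 8 h 37 min = 51 h 35 min.

51.58 hours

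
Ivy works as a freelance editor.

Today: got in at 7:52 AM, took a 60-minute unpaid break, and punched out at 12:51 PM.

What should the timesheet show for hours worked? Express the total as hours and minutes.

Today: 7:52 AM–12:51 PM = 4 h 59 min; less 60 min break → 3 h 59 min

3 h 59 min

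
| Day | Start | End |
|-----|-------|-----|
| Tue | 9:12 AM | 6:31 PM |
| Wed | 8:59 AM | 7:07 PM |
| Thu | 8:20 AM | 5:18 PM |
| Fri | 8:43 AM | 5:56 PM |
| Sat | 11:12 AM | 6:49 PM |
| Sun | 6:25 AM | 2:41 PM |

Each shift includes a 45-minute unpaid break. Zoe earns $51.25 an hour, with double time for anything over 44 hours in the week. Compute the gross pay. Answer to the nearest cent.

$2769.21

Tue: 9:12 AM–6:31 PM = 9 h 19 min; less 45 min break → 8 h 34 min
Wed: 8:59 AM–7:07 PM = 10 h 8 min; less 45 min break → 9 h 23 min
Thu: 8:20 AM–5:18 PM = 8 h 58 min; less 45 min break → 8 h 13 min
Fri: 8:43 AM–5:56 PM = 9 h 13 min; less 45 min break → 8 h 28 min
Sat: 11:12 AM–6:49 PM = 7 h 37 min; less 45 min break → 6 h 52 min
Sun: 6:25 AM–2:41 PM = 8 h 16 min; less 45 min break → 7 h 31 min
Total worked: 49 h 1 min = 2941 min.
Regular 44 h 0 min = 2640 min at $51.25/h; overtime 5 h 1 min = 301 min at $102.50/h.
Pay = (2640 × $51.25 + 301 × $102.50) ÷ 60 = $2769.21.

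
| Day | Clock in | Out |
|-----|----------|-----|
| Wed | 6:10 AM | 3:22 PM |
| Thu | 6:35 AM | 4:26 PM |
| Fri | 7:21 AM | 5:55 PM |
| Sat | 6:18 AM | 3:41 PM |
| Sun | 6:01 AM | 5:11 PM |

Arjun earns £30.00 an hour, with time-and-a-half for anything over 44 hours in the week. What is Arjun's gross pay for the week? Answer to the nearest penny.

£1597.50

Wed: 6:10 AM–3:22 PM = 9 h 12 min
Thu: 6:35 AM–4:26 PM = 9 h 51 min
Fri: 7:21 AM–5:55 PM = 10 h 34 min
Sat: 6:18 AM–3:41 PM = 9 h 23 min
Sun: 6:01 AM–5:11 PM = 11 h 10 min
Total worked: 50 h 10 min = 3010 min.
Regular 44 h 0 min = 2640 min at £30.00/h; overtime 6 h 10 min = 370 min at £45.00/h.
Pay = (2640 × £30.00 + 370 × £45.00) ÷ 60 = £1597.50.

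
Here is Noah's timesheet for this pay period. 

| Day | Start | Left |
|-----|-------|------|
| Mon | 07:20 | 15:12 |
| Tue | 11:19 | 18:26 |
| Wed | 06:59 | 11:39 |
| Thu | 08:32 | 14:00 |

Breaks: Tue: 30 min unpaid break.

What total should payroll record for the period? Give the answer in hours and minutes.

Mon: 07:20–15:12 = 7 h 52 min
Tue: 11:19–18:26 = 7 h 7 min; less 30 min break → 6 h 37 min
Wed: 06:59–11:39 = 4 h 40 min
Thu: 08:32–14:00 = 5 h 28 min
Total: 7 h 52 min + 6 h 37 min + 4 h 40 min + 5 h 28 min = 24 h 37 min.

24 h 37 min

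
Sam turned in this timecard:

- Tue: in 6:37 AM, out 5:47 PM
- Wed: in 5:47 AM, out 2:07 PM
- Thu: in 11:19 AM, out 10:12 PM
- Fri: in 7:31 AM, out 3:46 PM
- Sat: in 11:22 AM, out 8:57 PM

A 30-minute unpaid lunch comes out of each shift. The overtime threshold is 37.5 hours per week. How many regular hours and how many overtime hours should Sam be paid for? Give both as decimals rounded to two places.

Regular 37.50 hours, overtime 8.22 hours

Tue: 6:37 AM–5:47 PM = 11 h 10 min; less 30 min break → 10 h 40 min
Wed: 5:47 AM–2:07 PM = 8 h 20 min; less 30 min break → 7 h 50 min
Thu: 11:19 AM–10:12 PM = 10 h 53 min; less 30 min break → 10 h 23 min
Fri: 7:31 AM–3:46 PM = 8 h 15 min; less 30 min break → 7 h 45 min
Sat: 11:22 AM–8:57 PM = 9 h 35 min; less 30 min break → 9 h 5 min
Total worked: 45 h 43 min = 45.72 h.
Threshold 37.5 h → overtime 8 h 13 min, regular 37 h 30 min.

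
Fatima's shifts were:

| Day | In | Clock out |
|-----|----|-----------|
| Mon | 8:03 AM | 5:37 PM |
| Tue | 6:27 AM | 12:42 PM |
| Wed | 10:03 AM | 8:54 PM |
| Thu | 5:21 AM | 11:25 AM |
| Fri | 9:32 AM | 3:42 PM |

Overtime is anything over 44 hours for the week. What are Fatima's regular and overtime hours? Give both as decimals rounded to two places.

Regular 38.90 hours, overtime 0.00 hours

Mon: 8:03 AM–5:37 PM = 9 h 34 min
Tue: 6:27 AM–12:42 PM = 6 h 15 min
Wed: 10:03 AM–8:54 PM = 10 h 51 min
Thu: 5:21 AM–11:25 AM = 6 h 4 min
Fri: 9:32 AM–3:42 PM = 6 h 10 min
Total worked: 38 h 54 min = 38.90 h.
Threshold 44 h → overtime 0 h 0 min, regular 38 h 54 min.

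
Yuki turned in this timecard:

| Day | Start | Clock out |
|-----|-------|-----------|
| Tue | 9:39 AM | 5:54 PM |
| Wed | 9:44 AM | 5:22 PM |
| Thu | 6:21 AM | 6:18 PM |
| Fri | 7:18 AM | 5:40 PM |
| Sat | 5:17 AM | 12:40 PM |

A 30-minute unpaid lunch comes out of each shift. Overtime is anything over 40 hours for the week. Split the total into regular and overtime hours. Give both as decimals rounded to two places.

Tue: 9:39 AM–5:54 PM = 8 h 15 min; less 30 min break → 7 h 45 min
Wed: 9:44 AM–5:22 PM = 7 h 38 min; less 30 min break → 7 h 8 min
Thu: 6:21 AM–6:18 PM = 11 h 57 min; less 30 min break → 11 h 27 min
Fri: 7:18 AM–5:40 PM = 10 h 22 min; less 30 min break → 9 h 52 min
Sat: 5:17 AM–12:40 PM = 7 h 23 min; less 30 min break → 6 h 53 min
Total worked: 43 h 5 min = 43.08 h.
Threshold 40 h → overtime 3 h 5 min, regular 40 h 0 min.

Regular 40.00 hours, overtime 3.08 hours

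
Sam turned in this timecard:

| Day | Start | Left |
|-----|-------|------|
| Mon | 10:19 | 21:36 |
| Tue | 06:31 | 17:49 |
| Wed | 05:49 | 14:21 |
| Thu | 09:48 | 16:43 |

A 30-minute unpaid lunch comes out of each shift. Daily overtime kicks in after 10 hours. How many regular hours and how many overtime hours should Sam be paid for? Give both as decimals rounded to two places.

Regular 34.45 hours, overtime 1.58 hours

Mon: 10:19–21:36 = 11 h 17 min; less 30 min break → 10 h 47 min
Tue: 06:31–17:49 = 11 h 18 min; less 30 min break → 10 h 48 min
Wed: 05:49–14:21 = 8 h 32 min; less 30 min break → 8 h 2 min
Thu: 09:48–16:43 = 6 h 55 min; less 30 min break → 6 h 25 min
Mon reg 10 h 0 min / OT 0 h 47 min; Tue reg 10 h 0 min / OT 0 h 48 min; Wed reg 8 h 2 min / OT 0 h 0 min; Thu reg 6 h 25 min / OT 0 h 0 min.
Totals: regular 34 h 27 min, overtime 1 h 35 min.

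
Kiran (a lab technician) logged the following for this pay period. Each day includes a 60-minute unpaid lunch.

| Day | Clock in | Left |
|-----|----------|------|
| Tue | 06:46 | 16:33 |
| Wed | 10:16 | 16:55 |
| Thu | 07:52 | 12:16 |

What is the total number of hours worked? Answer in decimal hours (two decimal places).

17.83 hours

Tue: 06:46–16:33 = 9 h 47 min; less 60 min break → 8 h 47 min
Wed: 10:16–16:55 = 6 h 39 min; less 60 min break → 5 h 39 min
Thu: 07:52–12:16 = 4 h 24 min; less 60 min break → 3 h 24 min
Total: 8 h 47 min + 5 h 39 min + 3 h 24 min = 17 h 50 min.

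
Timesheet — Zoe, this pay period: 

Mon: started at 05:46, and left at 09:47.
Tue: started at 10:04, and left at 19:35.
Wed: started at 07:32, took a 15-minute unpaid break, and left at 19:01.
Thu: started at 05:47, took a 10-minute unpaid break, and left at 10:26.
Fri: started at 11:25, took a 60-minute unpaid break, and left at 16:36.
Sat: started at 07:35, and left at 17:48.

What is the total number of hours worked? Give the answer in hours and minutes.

43 h 39 min

Mon: 05:46–09:47 = 4 h 1 min
Tue: 10:04–19:35 = 9 h 31 min
Wed: 07:32–19:01 = 11 h 29 min; less 15 min break → 11 h 14 min
Thu: 05:47–10:26 = 4 h 39 min; less 10 min break → 4 h 29 min
Fri: 11:25–16:36 = 5 h 11 min; less 60 min break → 4 h 11 min
Sat: 07:35–17:48 = 10 h 13 min
Total: 4 h 1 min + 9 h 31 min + 11 h 14 min + 4 h 29 min + 4 h 11 min + 10 h 13 min = 43 h 39 min.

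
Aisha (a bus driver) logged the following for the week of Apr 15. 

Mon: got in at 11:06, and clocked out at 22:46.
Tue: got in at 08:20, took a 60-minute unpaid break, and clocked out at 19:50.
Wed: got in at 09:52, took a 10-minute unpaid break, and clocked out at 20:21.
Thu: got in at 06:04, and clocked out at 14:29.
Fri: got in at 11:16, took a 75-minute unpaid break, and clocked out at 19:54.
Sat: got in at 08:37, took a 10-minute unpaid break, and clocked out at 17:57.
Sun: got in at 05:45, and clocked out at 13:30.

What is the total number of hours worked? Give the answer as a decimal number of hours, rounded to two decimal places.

Mon: 11:06–22:46 = 11 h 40 min
Tue: 08:20–19:50 = 11 h 30 min; less 60 min break → 10 h 30 min
Wed: 09:52–20:21 = 10 h 29 min; less 10 min break → 10 h 19 min
Thu: 06:04–14:29 = 8 h 25 min
Fri: 11:16–19:54 = 8 h 38 min; less 75 min break → 7 h 23 min
Sat: 08:37–17:57 = 9 h 20 min; less 10 min break → 9 h 10 min
Sun: 05:45–13:30 = 7 h 45 min
Total: 11 h 40 min + 10 h 30 min + 10 h 19 min + 8 h 25 min + 7 h 23 min + 9 h 10 min + 7 h 45 min = 65 h 12 min.

65.20 hours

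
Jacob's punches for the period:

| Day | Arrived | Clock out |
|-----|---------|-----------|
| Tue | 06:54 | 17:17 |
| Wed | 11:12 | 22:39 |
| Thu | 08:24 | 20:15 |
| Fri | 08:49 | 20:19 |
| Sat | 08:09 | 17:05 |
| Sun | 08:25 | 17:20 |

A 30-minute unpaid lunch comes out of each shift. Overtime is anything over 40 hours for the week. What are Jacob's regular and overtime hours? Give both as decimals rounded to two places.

Regular 40.00 hours, overtime 20.03 hours

Tue: 06:54–17:17 = 10 h 23 min; less 30 min break → 9 h 53 min
Wed: 11:12–22:39 = 11 h 27 min; less 30 min break → 10 h 57 min
Thu: 08:24–20:15 = 11 h 51 min; less 30 min break → 11 h 21 min
Fri: 08:49–20:19 = 11 h 30 min; less 30 min break → 11 h 0 min
Sat: 08:09–17:05 = 8 h 56 min; less 30 min break → 8 h 26 min
Sun: 08:25–17:20 = 8 h 55 min; less 30 min break → 8 h 25 min
Total worked: 60 h 2 min = 60.03 h.
Threshold 40 h → overtime 20 h 2 min, regular 40 h 0 min.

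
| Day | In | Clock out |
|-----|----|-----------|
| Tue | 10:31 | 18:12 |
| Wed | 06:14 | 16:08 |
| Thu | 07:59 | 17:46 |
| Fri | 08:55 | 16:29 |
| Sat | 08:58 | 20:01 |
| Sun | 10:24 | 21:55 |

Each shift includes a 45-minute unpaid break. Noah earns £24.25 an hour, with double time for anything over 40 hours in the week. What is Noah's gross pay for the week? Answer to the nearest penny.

£1600.50

Tue: 10:31–18:12 = 7 h 41 min; less 45 min break → 6 h 56 min
Wed: 06:14–16:08 = 9 h 54 min; less 45 min break → 9 h 9 min
Thu: 07:59–17:46 = 9 h 47 min; less 45 min break → 9 h 2 min
Fri: 08:55–16:29 = 7 h 34 min; less 45 min break → 6 h 49 min
Sat: 08:58–20:01 = 11 h 3 min; less 45 min break → 10 h 18 min
Sun: 10:24–21:55 = 11 h 31 min; less 45 min break → 10 h 46 min
Total worked: 53 h 0 min = 3180 min.
Regular 40 h 0 min = 2400 min at £24.25/h; overtime 13 h 0 min = 780 min at £48.50/h.
Pay = (2400 × £24.25 + 780 × £48.50) ÷ 60 = £1600.50.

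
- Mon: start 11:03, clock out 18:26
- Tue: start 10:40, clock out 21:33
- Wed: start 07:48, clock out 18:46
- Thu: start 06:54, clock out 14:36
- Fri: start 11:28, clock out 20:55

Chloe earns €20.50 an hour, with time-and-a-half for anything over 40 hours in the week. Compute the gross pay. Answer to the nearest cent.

€1016.29

Mon: 11:03–18:26 = 7 h 23 min
Tue: 10:40–21:33 = 10 h 53 min
Wed: 07:48–18:46 = 10 h 58 min
Thu: 06:54–14:36 = 7 h 42 min
Fri: 11:28–20:55 = 9 h 27 min
Total worked: 46 h 23 min = 2783 min.
Regular 40 h 0 min = 2400 min at €20.50/h; overtime 6 h 23 min = 383 min at €30.75/h.
Pay = (2400 × €20.50 + 383 × €30.75) ÷ 60 = €1016.29.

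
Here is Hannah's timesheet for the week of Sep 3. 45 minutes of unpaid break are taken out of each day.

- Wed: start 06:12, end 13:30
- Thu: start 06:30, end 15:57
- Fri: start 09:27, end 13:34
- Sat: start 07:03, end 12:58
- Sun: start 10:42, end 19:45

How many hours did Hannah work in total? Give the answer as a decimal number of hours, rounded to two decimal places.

Wed: 06:12–13:30 = 7 h 18 min; less 45 min break → 6 h 33 min
Thu: 06:30–15:57 = 9 h 27 min; less 45 min break → 8 h 42 min
Fri: 09:27–13:34 = 4 h 7 min; less 45 min break → 3 h 22 min
Sat: 07:03–12:58 = 5 h 55 min; less 45 min break → 5 h 10 min
Sun: 10:42–19:45 = 9 h 3 min; less 45 min break → 8 h 18 min
Total: 6 h 33 min + 8 h 42 min + 3 h 22 min + 5 h 10 min + 8 h 18 min = 32 h 5 min.

32.08 hours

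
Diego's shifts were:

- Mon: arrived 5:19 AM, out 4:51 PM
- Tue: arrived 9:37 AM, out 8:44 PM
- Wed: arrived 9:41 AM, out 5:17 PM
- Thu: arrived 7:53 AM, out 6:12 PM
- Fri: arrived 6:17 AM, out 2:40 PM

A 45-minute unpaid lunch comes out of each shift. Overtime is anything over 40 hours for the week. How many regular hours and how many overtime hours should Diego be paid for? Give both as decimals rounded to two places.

Mon: 5:19 AM–4:51 PM = 11 h 32 min; less 45 min break → 10 h 47 min
Tue: 9:37 AM–8:44 PM = 11 h 7 min; less 45 min break → 10 h 22 min
Wed: 9:41 AM–5:17 PM = 7 h 36 min; less 45 min break → 6 h 51 min
Thu: 7:53 AM–6:12 PM = 10 h 19 min; less 45 min break → 9 h 34 min
Fri: 6:17 AM–2:40 PM = 8 h 23 min; less 45 min break → 7 h 38 min
Total worked: 45 h 12 min = 45.20 h.
Threshold 40 h → overtime 5 h 12 min, regular 40 h 0 min.

Regular 40.00 hours, overtime 5.20 hours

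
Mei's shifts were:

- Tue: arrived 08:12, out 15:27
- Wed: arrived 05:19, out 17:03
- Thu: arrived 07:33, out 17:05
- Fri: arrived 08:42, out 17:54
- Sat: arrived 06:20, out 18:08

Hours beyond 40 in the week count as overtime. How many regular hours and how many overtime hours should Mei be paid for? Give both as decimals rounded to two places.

Regular 40.00 hours, overtime 9.52 hours

Tue: 08:12–15:27 = 7 h 15 min
Wed: 05:19–17:03 = 11 h 44 min
Thu: 07:33–17:05 = 9 h 32 min
Fri: 08:42–17:54 = 9 h 12 min
Sat: 06:20–18:08 = 11 h 48 min
Total worked: 49 h 31 min = 49.52 h.
Threshold 40 h → overtime 9 h 31 min, regular 40 h 0 min.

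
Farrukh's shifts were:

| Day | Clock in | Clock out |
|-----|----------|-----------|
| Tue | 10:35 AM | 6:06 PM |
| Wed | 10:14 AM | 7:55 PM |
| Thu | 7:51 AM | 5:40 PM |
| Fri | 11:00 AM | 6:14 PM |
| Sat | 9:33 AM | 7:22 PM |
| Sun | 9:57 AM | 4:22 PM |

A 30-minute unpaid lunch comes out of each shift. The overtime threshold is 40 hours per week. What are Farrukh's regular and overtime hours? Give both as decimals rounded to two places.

Regular 40.00 hours, overtime 7.48 hours

Tue: 10:35 AM–6:06 PM = 7 h 31 min; less 30 min break → 7 h 1 min
Wed: 10:14 AM–7:55 PM = 9 h 41 min; less 30 min break → 9 h 11 min
Thu: 7:51 AM–5:40 PM = 9 h 49 min; less 30 min break → 9 h 19 min
Fri: 11:00 AM–6:14 PM = 7 h 14 min; less 30 min break → 6 h 44 min
Sat: 9:33 AM–7:22 PM = 9 h 49 min; less 30 min break → 9 h 19 min
Sun: 9:57 AM–4:22 PM = 6 h 25 min; less 30 min break → 5 h 55 min
Total worked: 47 h 29 min = 47.48 h.
Threshold 40 h → overtime 7 h 29 min, regular 40 h 0 min.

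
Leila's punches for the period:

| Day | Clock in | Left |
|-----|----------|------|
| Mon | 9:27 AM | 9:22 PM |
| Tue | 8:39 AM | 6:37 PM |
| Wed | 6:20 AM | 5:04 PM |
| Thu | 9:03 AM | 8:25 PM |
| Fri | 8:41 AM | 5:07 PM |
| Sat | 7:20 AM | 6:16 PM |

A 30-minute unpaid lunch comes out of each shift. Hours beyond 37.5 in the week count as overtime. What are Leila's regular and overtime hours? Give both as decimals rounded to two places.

Regular 37.50 hours, overtime 22.85 hours

Mon: 9:27 AM–9:22 PM = 11 h 55 min; less 30 min break → 11 h 25 min
Tue: 8:39 AM–6:37 PM = 9 h 58 min; less 30 min break → 9 h 28 min
Wed: 6:20 AM–5:04 PM = 10 h 44 min; less 30 min break → 10 h 14 min
Thu: 9:03 AM–8:25 PM = 11 h 22 min; less 30 min break → 10 h 52 min
Fri: 8:41 AM–5:07 PM = 8 h 26 min; less 30 min break → 7 h 56 min
Sat: 7:20 AM–6:16 PM = 10 h 56 min; less 30 min break → 10 h 26 min
Total worked: 60 h 21 min = 60.35 h.
Threshold 37.5 h → overtime 22 h 51 min, regular 37 h 30 min.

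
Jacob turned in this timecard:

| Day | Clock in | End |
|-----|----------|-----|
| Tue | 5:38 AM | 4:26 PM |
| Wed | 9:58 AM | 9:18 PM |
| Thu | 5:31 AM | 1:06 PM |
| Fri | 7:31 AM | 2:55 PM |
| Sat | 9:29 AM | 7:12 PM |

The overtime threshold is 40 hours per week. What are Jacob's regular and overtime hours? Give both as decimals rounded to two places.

Regular 40.00 hours, overtime 6.83 hours

Tue: 5:38 AM–4:26 PM = 10 h 48 min
Wed: 9:58 AM–9:18 PM = 11 h 20 min
Thu: 5:31 AM–1:06 PM = 7 h 35 min
Fri: 7:31 AM–2:55 PM = 7 h 24 min
Sat: 9:29 AM–7:12 PM = 9 h 43 min
Total worked: 46 h 50 min = 46.83 h.
Threshold 40 h → overtime 6 h 50 min, regular 40 h 0 min.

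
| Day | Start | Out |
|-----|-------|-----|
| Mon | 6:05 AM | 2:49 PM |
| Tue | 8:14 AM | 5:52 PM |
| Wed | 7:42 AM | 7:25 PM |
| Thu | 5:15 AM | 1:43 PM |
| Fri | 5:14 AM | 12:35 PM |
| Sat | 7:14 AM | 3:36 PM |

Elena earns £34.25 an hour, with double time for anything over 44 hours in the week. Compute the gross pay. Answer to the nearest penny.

£2210.27

Mon: 6:05 AM–2:49 PM = 8 h 44 min
Tue: 8:14 AM–5:52 PM = 9 h 38 min
Wed: 7:42 AM–7:25 PM = 11 h 43 min
Thu: 5:15 AM–1:43 PM = 8 h 28 min
Fri: 5:14 AM–12:35 PM = 7 h 21 min
Sat: 7:14 AM–3:36 PM = 8 h 22 min
Total worked: 54 h 16 min = 3256 min.
Regular 44 h 0 min = 2640 min at £34.25/h; overtime 10 h 16 min = 616 min at £68.50/h.
Pay = (2640 × £34.25 + 616 × £68.50) ÷ 60 = £2210.27.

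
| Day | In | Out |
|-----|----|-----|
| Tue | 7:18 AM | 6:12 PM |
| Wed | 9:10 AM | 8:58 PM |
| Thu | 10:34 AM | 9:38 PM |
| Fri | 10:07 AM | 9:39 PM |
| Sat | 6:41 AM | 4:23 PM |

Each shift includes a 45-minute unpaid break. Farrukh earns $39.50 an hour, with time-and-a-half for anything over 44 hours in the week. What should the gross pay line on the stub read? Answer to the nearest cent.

Tue: 7:18 AM–6:12 PM = 10 h 54 min; less 45 min break → 10 h 9 min
Wed: 9:10 AM–8:58 PM = 11 h 48 min; less 45 min break → 11 h 3 min
Thu: 10:34 AM–9:38 PM = 11 h 4 min; less 45 min break → 10 h 19 min
Fri: 10:07 AM–9:39 PM = 11 h 32 min; less 45 min break → 10 h 47 min
Sat: 6:41 AM–4:23 PM = 9 h 42 min; less 45 min break → 8 h 57 min
Total worked: 51 h 15 min = 3075 min.
Regular 44 h 0 min = 2640 min at $39.50/h; overtime 7 h 15 min = 435 min at $59.25/h.
Pay = (2640 × $39.50 + 435 × $59.25) ÷ 60 = $2167.56.

$2167.56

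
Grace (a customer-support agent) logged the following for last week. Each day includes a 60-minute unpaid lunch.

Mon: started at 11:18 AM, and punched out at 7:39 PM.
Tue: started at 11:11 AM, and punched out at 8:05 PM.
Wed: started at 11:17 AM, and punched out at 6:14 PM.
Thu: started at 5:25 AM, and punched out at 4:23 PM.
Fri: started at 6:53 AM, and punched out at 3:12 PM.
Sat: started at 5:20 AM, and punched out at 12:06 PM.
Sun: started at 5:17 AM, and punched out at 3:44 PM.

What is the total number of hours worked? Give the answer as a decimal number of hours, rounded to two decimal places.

53.70 hours

Mon: 11:18 AM–7:39 PM = 8 h 21 min; less 60 min break → 7 h 21 min
Tue: 11:11 AM–8:05 PM = 8 h 54 min; less 60 min break → 7 h 54 min
Wed: 11:17 AM–6:14 PM = 6 h 57 min; less 60 min break → 5 h 57 min
Thu: 5:25 AM–4:23 PM = 10 h 58 min; less 60 min break → 9 h 58 min
Fri: 6:53 AM–3:12 PM = 8 h 19 min; less 60 min break → 7 h 19 min
Sat: 5:20 AM–12:06 PM = 6 h 46 min; less 60 min break → 5 h 46 min
Sun: 5:17 AM–3:44 PM = 10 h 27 min; less 60 min break → 9 h 27 min
Total: 7 h 21 min + 7 h 54 min + 5 h 57 min + 9 h 58 min + 7 h 19 min + 5 h 46 min + 9 h 27 min = 53 h 42 min.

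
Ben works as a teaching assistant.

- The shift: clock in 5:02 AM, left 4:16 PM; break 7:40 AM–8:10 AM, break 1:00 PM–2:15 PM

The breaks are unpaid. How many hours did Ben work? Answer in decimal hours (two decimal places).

The shift: 5:02 AM–4:16 PM = 11 h 14 min; less 105 min break → 9 h 29 min

9.48 hours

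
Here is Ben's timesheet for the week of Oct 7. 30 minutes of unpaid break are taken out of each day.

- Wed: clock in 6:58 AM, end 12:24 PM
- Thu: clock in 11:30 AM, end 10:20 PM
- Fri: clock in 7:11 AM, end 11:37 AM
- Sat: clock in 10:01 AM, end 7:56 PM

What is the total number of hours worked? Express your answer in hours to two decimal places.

28.62 hours

Wed: 6:58 AM–12:24 PM = 5 h 26 min; less 30 min break → 4 h 56 min
Thu: 11:30 AM–10:20 PM = 10 h 50 min; less 30 min break → 10 h 20 min
Fri: 7:11 AM–11:37 AM = 4 h 26 min; less 30 min break → 3 h 56 min
Sat: 10:01 AM–7:56 PM = 9 h 55 min; less 30 min break → 9 h 25 min
Total: 4 h 56 min + 10 h 20 min + 3 h 56 min + 9 h 25 min = 28 h 37 min.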